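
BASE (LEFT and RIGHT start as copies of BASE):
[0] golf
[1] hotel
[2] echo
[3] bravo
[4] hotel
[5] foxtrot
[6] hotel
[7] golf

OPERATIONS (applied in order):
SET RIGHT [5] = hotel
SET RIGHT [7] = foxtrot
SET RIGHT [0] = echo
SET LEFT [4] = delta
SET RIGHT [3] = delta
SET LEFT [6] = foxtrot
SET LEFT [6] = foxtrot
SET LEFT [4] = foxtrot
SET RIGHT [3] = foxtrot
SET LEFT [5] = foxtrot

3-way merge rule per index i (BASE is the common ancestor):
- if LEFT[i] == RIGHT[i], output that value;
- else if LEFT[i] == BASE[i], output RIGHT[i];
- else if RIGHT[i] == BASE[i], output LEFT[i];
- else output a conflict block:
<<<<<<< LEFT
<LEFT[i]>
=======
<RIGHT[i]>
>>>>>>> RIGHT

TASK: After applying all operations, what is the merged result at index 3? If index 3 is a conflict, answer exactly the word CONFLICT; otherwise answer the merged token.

Final LEFT:  [golf, hotel, echo, bravo, foxtrot, foxtrot, foxtrot, golf]
Final RIGHT: [echo, hotel, echo, foxtrot, hotel, hotel, hotel, foxtrot]
i=0: L=golf=BASE, R=echo -> take RIGHT -> echo
i=1: L=hotel R=hotel -> agree -> hotel
i=2: L=echo R=echo -> agree -> echo
i=3: L=bravo=BASE, R=foxtrot -> take RIGHT -> foxtrot
i=4: L=foxtrot, R=hotel=BASE -> take LEFT -> foxtrot
i=5: L=foxtrot=BASE, R=hotel -> take RIGHT -> hotel
i=6: L=foxtrot, R=hotel=BASE -> take LEFT -> foxtrot
i=7: L=golf=BASE, R=foxtrot -> take RIGHT -> foxtrot
Index 3 -> foxtrot

Answer: foxtrot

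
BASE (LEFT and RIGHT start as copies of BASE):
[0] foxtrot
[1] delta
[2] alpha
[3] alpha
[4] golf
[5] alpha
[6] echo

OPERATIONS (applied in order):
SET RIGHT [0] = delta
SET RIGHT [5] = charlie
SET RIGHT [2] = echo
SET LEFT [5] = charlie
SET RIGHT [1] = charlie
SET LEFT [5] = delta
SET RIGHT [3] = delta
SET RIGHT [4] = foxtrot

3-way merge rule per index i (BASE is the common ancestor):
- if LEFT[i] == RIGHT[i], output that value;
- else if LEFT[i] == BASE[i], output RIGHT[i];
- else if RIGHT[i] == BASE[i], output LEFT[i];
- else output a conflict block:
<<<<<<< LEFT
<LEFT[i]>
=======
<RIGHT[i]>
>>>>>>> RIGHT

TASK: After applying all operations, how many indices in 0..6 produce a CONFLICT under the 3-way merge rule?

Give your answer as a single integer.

Final LEFT:  [foxtrot, delta, alpha, alpha, golf, delta, echo]
Final RIGHT: [delta, charlie, echo, delta, foxtrot, charlie, echo]
i=0: L=foxtrot=BASE, R=delta -> take RIGHT -> delta
i=1: L=delta=BASE, R=charlie -> take RIGHT -> charlie
i=2: L=alpha=BASE, R=echo -> take RIGHT -> echo
i=3: L=alpha=BASE, R=delta -> take RIGHT -> delta
i=4: L=golf=BASE, R=foxtrot -> take RIGHT -> foxtrot
i=5: BASE=alpha L=delta R=charlie all differ -> CONFLICT
i=6: L=echo R=echo -> agree -> echo
Conflict count: 1

Answer: 1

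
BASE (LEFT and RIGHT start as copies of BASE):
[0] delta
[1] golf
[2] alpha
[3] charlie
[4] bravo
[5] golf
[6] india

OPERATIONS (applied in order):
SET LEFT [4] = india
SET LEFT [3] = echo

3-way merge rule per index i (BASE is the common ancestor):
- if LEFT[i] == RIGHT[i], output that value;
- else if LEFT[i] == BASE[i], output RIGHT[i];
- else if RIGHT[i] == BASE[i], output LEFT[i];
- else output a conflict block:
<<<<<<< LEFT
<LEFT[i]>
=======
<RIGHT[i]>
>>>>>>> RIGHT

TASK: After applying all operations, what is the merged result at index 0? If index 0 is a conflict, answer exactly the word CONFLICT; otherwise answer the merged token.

Answer: delta

Derivation:
Final LEFT:  [delta, golf, alpha, echo, india, golf, india]
Final RIGHT: [delta, golf, alpha, charlie, bravo, golf, india]
i=0: L=delta R=delta -> agree -> delta
i=1: L=golf R=golf -> agree -> golf
i=2: L=alpha R=alpha -> agree -> alpha
i=3: L=echo, R=charlie=BASE -> take LEFT -> echo
i=4: L=india, R=bravo=BASE -> take LEFT -> india
i=5: L=golf R=golf -> agree -> golf
i=6: L=india R=india -> agree -> india
Index 0 -> delta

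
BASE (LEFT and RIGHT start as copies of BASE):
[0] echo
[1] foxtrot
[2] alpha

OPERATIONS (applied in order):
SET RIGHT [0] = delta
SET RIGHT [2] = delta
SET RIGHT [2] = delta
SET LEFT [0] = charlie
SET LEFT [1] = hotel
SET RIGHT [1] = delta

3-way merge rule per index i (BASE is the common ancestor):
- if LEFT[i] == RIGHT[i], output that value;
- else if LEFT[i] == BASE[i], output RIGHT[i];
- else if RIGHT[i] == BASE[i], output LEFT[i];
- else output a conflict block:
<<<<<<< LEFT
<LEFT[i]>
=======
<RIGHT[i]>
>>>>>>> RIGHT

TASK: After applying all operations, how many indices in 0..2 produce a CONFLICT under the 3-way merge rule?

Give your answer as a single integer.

Final LEFT:  [charlie, hotel, alpha]
Final RIGHT: [delta, delta, delta]
i=0: BASE=echo L=charlie R=delta all differ -> CONFLICT
i=1: BASE=foxtrot L=hotel R=delta all differ -> CONFLICT
i=2: L=alpha=BASE, R=delta -> take RIGHT -> delta
Conflict count: 2

Answer: 2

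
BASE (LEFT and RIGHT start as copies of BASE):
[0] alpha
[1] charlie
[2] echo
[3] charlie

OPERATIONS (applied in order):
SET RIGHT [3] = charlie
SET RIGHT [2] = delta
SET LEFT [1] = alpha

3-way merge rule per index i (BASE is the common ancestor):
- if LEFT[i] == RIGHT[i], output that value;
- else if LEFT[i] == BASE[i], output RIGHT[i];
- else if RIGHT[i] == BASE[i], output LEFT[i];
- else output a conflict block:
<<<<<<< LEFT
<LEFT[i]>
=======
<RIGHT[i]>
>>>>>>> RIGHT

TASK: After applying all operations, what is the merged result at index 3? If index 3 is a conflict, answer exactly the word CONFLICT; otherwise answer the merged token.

Answer: charlie

Derivation:
Final LEFT:  [alpha, alpha, echo, charlie]
Final RIGHT: [alpha, charlie, delta, charlie]
i=0: L=alpha R=alpha -> agree -> alpha
i=1: L=alpha, R=charlie=BASE -> take LEFT -> alpha
i=2: L=echo=BASE, R=delta -> take RIGHT -> delta
i=3: L=charlie R=charlie -> agree -> charlie
Index 3 -> charlie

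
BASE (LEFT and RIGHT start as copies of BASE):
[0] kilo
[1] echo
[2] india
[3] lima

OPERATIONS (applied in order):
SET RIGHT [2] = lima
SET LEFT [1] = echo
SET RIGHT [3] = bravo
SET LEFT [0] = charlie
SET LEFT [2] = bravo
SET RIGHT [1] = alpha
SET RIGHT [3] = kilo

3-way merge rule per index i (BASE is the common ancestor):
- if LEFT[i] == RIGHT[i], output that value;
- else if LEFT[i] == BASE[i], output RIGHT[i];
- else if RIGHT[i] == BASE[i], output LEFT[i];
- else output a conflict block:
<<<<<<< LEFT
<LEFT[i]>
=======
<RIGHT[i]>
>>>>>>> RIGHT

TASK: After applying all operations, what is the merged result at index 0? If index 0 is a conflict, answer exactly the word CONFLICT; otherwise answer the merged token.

Final LEFT:  [charlie, echo, bravo, lima]
Final RIGHT: [kilo, alpha, lima, kilo]
i=0: L=charlie, R=kilo=BASE -> take LEFT -> charlie
i=1: L=echo=BASE, R=alpha -> take RIGHT -> alpha
i=2: BASE=india L=bravo R=lima all differ -> CONFLICT
i=3: L=lima=BASE, R=kilo -> take RIGHT -> kilo
Index 0 -> charlie

Answer: charlie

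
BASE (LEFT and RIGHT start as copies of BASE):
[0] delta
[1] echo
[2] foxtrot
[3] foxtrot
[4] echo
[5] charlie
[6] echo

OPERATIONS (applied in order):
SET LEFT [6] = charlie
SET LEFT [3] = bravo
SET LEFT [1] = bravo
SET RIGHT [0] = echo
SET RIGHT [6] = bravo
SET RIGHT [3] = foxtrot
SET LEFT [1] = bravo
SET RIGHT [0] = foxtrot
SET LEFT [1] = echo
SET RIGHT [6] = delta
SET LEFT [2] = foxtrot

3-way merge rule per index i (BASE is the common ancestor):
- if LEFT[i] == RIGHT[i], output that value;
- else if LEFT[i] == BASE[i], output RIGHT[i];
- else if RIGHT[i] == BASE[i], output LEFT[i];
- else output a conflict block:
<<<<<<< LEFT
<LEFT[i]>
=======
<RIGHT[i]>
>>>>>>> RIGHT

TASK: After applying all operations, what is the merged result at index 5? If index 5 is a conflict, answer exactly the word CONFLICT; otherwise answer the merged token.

Answer: charlie

Derivation:
Final LEFT:  [delta, echo, foxtrot, bravo, echo, charlie, charlie]
Final RIGHT: [foxtrot, echo, foxtrot, foxtrot, echo, charlie, delta]
i=0: L=delta=BASE, R=foxtrot -> take RIGHT -> foxtrot
i=1: L=echo R=echo -> agree -> echo
i=2: L=foxtrot R=foxtrot -> agree -> foxtrot
i=3: L=bravo, R=foxtrot=BASE -> take LEFT -> bravo
i=4: L=echo R=echo -> agree -> echo
i=5: L=charlie R=charlie -> agree -> charlie
i=6: BASE=echo L=charlie R=delta all differ -> CONFLICT
Index 5 -> charlie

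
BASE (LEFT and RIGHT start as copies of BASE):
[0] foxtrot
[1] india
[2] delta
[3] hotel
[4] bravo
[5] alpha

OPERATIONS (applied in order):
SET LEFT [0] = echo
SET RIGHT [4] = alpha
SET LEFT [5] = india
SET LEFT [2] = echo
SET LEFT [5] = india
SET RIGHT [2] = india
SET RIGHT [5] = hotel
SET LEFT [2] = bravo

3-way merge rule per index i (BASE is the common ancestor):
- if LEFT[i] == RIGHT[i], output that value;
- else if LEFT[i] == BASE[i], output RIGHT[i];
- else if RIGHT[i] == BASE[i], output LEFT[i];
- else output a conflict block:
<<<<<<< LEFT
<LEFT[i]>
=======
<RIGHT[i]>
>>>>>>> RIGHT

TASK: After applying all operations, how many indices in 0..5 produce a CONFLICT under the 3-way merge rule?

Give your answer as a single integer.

Final LEFT:  [echo, india, bravo, hotel, bravo, india]
Final RIGHT: [foxtrot, india, india, hotel, alpha, hotel]
i=0: L=echo, R=foxtrot=BASE -> take LEFT -> echo
i=1: L=india R=india -> agree -> india
i=2: BASE=delta L=bravo R=india all differ -> CONFLICT
i=3: L=hotel R=hotel -> agree -> hotel
i=4: L=bravo=BASE, R=alpha -> take RIGHT -> alpha
i=5: BASE=alpha L=india R=hotel all differ -> CONFLICT
Conflict count: 2

Answer: 2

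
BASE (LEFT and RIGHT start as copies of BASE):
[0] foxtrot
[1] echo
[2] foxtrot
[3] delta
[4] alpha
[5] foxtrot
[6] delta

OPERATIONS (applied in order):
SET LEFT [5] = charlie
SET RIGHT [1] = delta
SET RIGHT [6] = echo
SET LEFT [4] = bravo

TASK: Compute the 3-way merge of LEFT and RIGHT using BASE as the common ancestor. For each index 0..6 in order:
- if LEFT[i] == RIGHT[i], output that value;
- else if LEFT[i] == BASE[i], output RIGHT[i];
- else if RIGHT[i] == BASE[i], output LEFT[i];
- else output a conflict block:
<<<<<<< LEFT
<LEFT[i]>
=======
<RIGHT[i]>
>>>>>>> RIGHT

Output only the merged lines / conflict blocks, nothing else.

Final LEFT:  [foxtrot, echo, foxtrot, delta, bravo, charlie, delta]
Final RIGHT: [foxtrot, delta, foxtrot, delta, alpha, foxtrot, echo]
i=0: L=foxtrot R=foxtrot -> agree -> foxtrot
i=1: L=echo=BASE, R=delta -> take RIGHT -> delta
i=2: L=foxtrot R=foxtrot -> agree -> foxtrot
i=3: L=delta R=delta -> agree -> delta
i=4: L=bravo, R=alpha=BASE -> take LEFT -> bravo
i=5: L=charlie, R=foxtrot=BASE -> take LEFT -> charlie
i=6: L=delta=BASE, R=echo -> take RIGHT -> echo

Answer: foxtrot
delta
foxtrot
delta
bravo
charlie
echo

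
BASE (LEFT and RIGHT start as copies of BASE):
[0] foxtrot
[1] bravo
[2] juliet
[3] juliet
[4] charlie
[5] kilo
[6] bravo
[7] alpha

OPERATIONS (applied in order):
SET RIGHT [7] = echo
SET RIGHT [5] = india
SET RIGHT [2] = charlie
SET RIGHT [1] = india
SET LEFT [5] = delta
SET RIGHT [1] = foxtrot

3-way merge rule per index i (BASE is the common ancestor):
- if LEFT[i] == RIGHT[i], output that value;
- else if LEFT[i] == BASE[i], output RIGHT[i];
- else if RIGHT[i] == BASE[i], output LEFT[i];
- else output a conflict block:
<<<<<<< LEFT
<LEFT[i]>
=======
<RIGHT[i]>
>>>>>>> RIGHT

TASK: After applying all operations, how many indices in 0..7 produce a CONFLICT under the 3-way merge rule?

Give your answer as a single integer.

Final LEFT:  [foxtrot, bravo, juliet, juliet, charlie, delta, bravo, alpha]
Final RIGHT: [foxtrot, foxtrot, charlie, juliet, charlie, india, bravo, echo]
i=0: L=foxtrot R=foxtrot -> agree -> foxtrot
i=1: L=bravo=BASE, R=foxtrot -> take RIGHT -> foxtrot
i=2: L=juliet=BASE, R=charlie -> take RIGHT -> charlie
i=3: L=juliet R=juliet -> agree -> juliet
i=4: L=charlie R=charlie -> agree -> charlie
i=5: BASE=kilo L=delta R=india all differ -> CONFLICT
i=6: L=bravo R=bravo -> agree -> bravo
i=7: L=alpha=BASE, R=echo -> take RIGHT -> echo
Conflict count: 1

Answer: 1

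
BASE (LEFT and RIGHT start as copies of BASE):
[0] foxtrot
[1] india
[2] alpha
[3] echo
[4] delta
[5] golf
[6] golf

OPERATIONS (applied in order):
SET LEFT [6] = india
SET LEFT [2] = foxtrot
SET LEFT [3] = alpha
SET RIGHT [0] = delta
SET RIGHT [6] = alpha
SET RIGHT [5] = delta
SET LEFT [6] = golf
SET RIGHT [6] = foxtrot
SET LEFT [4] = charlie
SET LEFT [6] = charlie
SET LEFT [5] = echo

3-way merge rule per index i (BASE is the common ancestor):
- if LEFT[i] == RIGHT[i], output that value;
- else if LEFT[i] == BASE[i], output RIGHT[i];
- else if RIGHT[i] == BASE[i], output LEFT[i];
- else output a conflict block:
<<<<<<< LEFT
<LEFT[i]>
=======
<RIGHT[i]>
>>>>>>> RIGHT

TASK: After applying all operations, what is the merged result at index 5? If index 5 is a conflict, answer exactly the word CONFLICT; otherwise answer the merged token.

Answer: CONFLICT

Derivation:
Final LEFT:  [foxtrot, india, foxtrot, alpha, charlie, echo, charlie]
Final RIGHT: [delta, india, alpha, echo, delta, delta, foxtrot]
i=0: L=foxtrot=BASE, R=delta -> take RIGHT -> delta
i=1: L=india R=india -> agree -> india
i=2: L=foxtrot, R=alpha=BASE -> take LEFT -> foxtrot
i=3: L=alpha, R=echo=BASE -> take LEFT -> alpha
i=4: L=charlie, R=delta=BASE -> take LEFT -> charlie
i=5: BASE=golf L=echo R=delta all differ -> CONFLICT
i=6: BASE=golf L=charlie R=foxtrot all differ -> CONFLICT
Index 5 -> CONFLICT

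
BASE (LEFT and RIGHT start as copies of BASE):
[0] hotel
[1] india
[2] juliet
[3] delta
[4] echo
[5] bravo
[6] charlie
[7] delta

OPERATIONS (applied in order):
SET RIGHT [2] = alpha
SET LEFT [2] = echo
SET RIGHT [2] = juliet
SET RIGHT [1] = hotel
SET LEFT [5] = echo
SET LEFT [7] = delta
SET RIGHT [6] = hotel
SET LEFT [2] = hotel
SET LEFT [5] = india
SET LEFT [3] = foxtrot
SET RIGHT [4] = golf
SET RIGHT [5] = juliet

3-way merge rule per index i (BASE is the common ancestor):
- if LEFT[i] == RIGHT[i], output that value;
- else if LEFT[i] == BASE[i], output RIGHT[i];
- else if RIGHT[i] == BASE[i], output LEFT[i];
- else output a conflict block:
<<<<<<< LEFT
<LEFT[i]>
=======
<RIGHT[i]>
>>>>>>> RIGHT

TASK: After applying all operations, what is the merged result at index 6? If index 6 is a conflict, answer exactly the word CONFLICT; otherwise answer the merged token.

Answer: hotel

Derivation:
Final LEFT:  [hotel, india, hotel, foxtrot, echo, india, charlie, delta]
Final RIGHT: [hotel, hotel, juliet, delta, golf, juliet, hotel, delta]
i=0: L=hotel R=hotel -> agree -> hotel
i=1: L=india=BASE, R=hotel -> take RIGHT -> hotel
i=2: L=hotel, R=juliet=BASE -> take LEFT -> hotel
i=3: L=foxtrot, R=delta=BASE -> take LEFT -> foxtrot
i=4: L=echo=BASE, R=golf -> take RIGHT -> golf
i=5: BASE=bravo L=india R=juliet all differ -> CONFLICT
i=6: L=charlie=BASE, R=hotel -> take RIGHT -> hotel
i=7: L=delta R=delta -> agree -> delta
Index 6 -> hotel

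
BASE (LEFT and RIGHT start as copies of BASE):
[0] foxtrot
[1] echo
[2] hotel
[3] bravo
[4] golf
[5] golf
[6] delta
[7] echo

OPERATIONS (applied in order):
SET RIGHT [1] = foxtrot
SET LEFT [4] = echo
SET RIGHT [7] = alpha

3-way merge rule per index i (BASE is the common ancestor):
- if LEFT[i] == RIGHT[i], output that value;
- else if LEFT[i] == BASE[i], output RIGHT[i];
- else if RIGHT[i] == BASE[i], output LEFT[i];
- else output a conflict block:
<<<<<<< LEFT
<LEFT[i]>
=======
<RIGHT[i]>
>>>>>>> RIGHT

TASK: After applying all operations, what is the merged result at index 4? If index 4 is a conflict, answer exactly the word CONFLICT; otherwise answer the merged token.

Final LEFT:  [foxtrot, echo, hotel, bravo, echo, golf, delta, echo]
Final RIGHT: [foxtrot, foxtrot, hotel, bravo, golf, golf, delta, alpha]
i=0: L=foxtrot R=foxtrot -> agree -> foxtrot
i=1: L=echo=BASE, R=foxtrot -> take RIGHT -> foxtrot
i=2: L=hotel R=hotel -> agree -> hotel
i=3: L=bravo R=bravo -> agree -> bravo
i=4: L=echo, R=golf=BASE -> take LEFT -> echo
i=5: L=golf R=golf -> agree -> golf
i=6: L=delta R=delta -> agree -> delta
i=7: L=echo=BASE, R=alpha -> take RIGHT -> alpha
Index 4 -> echo

Answer: echo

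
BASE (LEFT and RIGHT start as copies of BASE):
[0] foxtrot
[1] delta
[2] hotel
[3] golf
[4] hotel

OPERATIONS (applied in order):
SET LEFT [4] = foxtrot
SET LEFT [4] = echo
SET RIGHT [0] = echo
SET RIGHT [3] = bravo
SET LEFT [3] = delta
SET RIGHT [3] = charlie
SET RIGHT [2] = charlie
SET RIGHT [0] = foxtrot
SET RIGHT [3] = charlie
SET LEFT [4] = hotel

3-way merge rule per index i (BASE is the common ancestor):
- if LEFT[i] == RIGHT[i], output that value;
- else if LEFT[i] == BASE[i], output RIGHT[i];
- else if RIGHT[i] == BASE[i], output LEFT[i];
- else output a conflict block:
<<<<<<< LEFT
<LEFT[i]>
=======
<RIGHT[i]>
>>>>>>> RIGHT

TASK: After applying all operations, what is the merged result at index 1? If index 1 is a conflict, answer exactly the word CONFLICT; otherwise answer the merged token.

Answer: delta

Derivation:
Final LEFT:  [foxtrot, delta, hotel, delta, hotel]
Final RIGHT: [foxtrot, delta, charlie, charlie, hotel]
i=0: L=foxtrot R=foxtrot -> agree -> foxtrot
i=1: L=delta R=delta -> agree -> delta
i=2: L=hotel=BASE, R=charlie -> take RIGHT -> charlie
i=3: BASE=golf L=delta R=charlie all differ -> CONFLICT
i=4: L=hotel R=hotel -> agree -> hotel
Index 1 -> delta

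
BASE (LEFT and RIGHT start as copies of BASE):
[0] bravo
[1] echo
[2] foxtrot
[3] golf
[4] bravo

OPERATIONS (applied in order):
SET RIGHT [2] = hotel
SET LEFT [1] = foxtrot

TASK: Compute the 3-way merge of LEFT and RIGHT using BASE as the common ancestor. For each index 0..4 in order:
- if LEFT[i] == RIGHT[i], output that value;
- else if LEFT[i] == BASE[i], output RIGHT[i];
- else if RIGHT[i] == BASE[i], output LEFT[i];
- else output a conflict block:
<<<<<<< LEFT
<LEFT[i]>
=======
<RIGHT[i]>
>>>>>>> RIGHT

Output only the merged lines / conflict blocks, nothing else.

Answer: bravo
foxtrot
hotel
golf
bravo

Derivation:
Final LEFT:  [bravo, foxtrot, foxtrot, golf, bravo]
Final RIGHT: [bravo, echo, hotel, golf, bravo]
i=0: L=bravo R=bravo -> agree -> bravo
i=1: L=foxtrot, R=echo=BASE -> take LEFT -> foxtrot
i=2: L=foxtrot=BASE, R=hotel -> take RIGHT -> hotel
i=3: L=golf R=golf -> agree -> golf
i=4: L=bravo R=bravo -> agree -> bravo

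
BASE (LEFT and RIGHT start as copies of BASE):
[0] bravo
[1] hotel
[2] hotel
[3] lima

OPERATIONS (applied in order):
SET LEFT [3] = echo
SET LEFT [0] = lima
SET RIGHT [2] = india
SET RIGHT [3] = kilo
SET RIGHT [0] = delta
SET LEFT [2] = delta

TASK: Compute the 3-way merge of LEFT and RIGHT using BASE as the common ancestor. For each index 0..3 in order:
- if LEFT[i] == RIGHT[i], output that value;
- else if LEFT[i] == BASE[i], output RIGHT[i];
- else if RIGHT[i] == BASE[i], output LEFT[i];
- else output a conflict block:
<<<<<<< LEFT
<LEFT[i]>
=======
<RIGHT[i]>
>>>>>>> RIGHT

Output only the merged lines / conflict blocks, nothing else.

Final LEFT:  [lima, hotel, delta, echo]
Final RIGHT: [delta, hotel, india, kilo]
i=0: BASE=bravo L=lima R=delta all differ -> CONFLICT
i=1: L=hotel R=hotel -> agree -> hotel
i=2: BASE=hotel L=delta R=india all differ -> CONFLICT
i=3: BASE=lima L=echo R=kilo all differ -> CONFLICT

Answer: <<<<<<< LEFT
lima
=======
delta
>>>>>>> RIGHT
hotel
<<<<<<< LEFT
delta
=======
india
>>>>>>> RIGHT
<<<<<<< LEFT
echo
=======
kilo
>>>>>>> RIGHT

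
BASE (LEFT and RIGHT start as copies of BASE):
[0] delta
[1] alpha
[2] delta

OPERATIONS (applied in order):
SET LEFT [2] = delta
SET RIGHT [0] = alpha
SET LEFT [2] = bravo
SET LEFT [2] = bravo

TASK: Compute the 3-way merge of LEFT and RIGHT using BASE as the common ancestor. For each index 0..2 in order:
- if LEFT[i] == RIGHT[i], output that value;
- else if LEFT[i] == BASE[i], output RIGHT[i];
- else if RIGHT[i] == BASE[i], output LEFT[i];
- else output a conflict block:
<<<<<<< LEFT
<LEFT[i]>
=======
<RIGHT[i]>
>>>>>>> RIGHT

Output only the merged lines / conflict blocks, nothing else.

Final LEFT:  [delta, alpha, bravo]
Final RIGHT: [alpha, alpha, delta]
i=0: L=delta=BASE, R=alpha -> take RIGHT -> alpha
i=1: L=alpha R=alpha -> agree -> alpha
i=2: L=bravo, R=delta=BASE -> take LEFT -> bravo

Answer: alpha
alpha
bravo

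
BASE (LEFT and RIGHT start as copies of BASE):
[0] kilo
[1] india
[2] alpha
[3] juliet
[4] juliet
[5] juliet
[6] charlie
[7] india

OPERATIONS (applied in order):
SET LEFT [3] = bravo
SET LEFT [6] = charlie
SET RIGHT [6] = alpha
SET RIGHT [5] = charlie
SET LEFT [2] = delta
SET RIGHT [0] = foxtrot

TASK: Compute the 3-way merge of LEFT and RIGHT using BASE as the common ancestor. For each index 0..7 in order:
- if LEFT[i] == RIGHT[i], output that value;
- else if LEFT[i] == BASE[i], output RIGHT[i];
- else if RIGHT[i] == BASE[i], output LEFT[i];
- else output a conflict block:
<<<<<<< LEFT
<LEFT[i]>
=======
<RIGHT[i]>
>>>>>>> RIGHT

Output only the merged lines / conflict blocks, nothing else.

Answer: foxtrot
india
delta
bravo
juliet
charlie
alpha
india

Derivation:
Final LEFT:  [kilo, india, delta, bravo, juliet, juliet, charlie, india]
Final RIGHT: [foxtrot, india, alpha, juliet, juliet, charlie, alpha, india]
i=0: L=kilo=BASE, R=foxtrot -> take RIGHT -> foxtrot
i=1: L=india R=india -> agree -> india
i=2: L=delta, R=alpha=BASE -> take LEFT -> delta
i=3: L=bravo, R=juliet=BASE -> take LEFT -> bravo
i=4: L=juliet R=juliet -> agree -> juliet
i=5: L=juliet=BASE, R=charlie -> take RIGHT -> charlie
i=6: L=charlie=BASE, R=alpha -> take RIGHT -> alpha
i=7: L=india R=india -> agree -> india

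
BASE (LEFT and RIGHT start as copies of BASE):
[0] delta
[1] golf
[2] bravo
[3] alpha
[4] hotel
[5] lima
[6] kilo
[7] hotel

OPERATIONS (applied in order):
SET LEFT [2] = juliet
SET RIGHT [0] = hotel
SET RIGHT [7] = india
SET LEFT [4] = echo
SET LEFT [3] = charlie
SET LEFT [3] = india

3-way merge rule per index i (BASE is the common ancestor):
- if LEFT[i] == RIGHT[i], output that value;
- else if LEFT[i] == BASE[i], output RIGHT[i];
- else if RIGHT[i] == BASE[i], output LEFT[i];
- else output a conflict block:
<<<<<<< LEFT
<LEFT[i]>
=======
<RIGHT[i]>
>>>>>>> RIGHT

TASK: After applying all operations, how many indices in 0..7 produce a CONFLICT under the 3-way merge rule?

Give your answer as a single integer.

Answer: 0

Derivation:
Final LEFT:  [delta, golf, juliet, india, echo, lima, kilo, hotel]
Final RIGHT: [hotel, golf, bravo, alpha, hotel, lima, kilo, india]
i=0: L=delta=BASE, R=hotel -> take RIGHT -> hotel
i=1: L=golf R=golf -> agree -> golf
i=2: L=juliet, R=bravo=BASE -> take LEFT -> juliet
i=3: L=india, R=alpha=BASE -> take LEFT -> india
i=4: L=echo, R=hotel=BASE -> take LEFT -> echo
i=5: L=lima R=lima -> agree -> lima
i=6: L=kilo R=kilo -> agree -> kilo
i=7: L=hotel=BASE, R=india -> take RIGHT -> india
Conflict count: 0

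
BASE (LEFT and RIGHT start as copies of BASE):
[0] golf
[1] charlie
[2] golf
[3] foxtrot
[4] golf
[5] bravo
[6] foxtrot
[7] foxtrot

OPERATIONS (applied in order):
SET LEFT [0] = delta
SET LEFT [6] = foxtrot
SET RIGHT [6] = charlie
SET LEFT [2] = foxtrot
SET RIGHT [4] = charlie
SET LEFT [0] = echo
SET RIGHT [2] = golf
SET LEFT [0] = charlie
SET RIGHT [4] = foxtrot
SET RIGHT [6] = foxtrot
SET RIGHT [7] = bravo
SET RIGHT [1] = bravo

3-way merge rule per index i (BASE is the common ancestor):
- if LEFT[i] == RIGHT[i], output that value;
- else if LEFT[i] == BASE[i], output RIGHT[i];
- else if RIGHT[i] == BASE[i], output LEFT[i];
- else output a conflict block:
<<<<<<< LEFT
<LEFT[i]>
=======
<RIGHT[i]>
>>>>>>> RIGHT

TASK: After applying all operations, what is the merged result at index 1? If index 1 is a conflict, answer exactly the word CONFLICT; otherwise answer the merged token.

Final LEFT:  [charlie, charlie, foxtrot, foxtrot, golf, bravo, foxtrot, foxtrot]
Final RIGHT: [golf, bravo, golf, foxtrot, foxtrot, bravo, foxtrot, bravo]
i=0: L=charlie, R=golf=BASE -> take LEFT -> charlie
i=1: L=charlie=BASE, R=bravo -> take RIGHT -> bravo
i=2: L=foxtrot, R=golf=BASE -> take LEFT -> foxtrot
i=3: L=foxtrot R=foxtrot -> agree -> foxtrot
i=4: L=golf=BASE, R=foxtrot -> take RIGHT -> foxtrot
i=5: L=bravo R=bravo -> agree -> bravo
i=6: L=foxtrot R=foxtrot -> agree -> foxtrot
i=7: L=foxtrot=BASE, R=bravo -> take RIGHT -> bravo
Index 1 -> bravo

Answer: bravo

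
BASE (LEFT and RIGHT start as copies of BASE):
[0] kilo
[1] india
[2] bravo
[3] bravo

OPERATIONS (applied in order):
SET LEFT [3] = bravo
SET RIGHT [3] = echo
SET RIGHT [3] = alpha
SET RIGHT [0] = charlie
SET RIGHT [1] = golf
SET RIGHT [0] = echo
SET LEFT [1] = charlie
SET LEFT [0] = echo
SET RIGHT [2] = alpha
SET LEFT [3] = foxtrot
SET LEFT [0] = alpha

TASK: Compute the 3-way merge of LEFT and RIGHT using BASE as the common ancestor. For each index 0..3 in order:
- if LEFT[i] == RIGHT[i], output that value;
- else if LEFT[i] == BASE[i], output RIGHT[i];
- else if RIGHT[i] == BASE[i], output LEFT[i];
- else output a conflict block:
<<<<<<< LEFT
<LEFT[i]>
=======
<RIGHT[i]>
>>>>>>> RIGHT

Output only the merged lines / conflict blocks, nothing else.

Answer: <<<<<<< LEFT
alpha
=======
echo
>>>>>>> RIGHT
<<<<<<< LEFT
charlie
=======
golf
>>>>>>> RIGHT
alpha
<<<<<<< LEFT
foxtrot
=======
alpha
>>>>>>> RIGHT

Derivation:
Final LEFT:  [alpha, charlie, bravo, foxtrot]
Final RIGHT: [echo, golf, alpha, alpha]
i=0: BASE=kilo L=alpha R=echo all differ -> CONFLICT
i=1: BASE=india L=charlie R=golf all differ -> CONFLICT
i=2: L=bravo=BASE, R=alpha -> take RIGHT -> alpha
i=3: BASE=bravo L=foxtrot R=alpha all differ -> CONFLICT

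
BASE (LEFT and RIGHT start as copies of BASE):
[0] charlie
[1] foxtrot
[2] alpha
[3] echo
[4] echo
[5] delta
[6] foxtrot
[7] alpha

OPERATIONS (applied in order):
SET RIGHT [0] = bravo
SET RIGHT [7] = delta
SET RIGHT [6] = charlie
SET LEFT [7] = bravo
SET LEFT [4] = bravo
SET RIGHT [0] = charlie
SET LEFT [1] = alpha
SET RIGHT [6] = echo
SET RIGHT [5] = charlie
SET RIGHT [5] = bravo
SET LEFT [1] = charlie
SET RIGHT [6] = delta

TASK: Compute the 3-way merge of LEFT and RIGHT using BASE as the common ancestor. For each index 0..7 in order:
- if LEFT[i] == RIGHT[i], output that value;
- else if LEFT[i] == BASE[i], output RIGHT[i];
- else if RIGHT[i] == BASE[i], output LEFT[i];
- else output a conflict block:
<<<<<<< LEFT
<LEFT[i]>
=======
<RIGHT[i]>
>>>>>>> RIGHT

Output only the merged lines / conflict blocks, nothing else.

Answer: charlie
charlie
alpha
echo
bravo
bravo
delta
<<<<<<< LEFT
bravo
=======
delta
>>>>>>> RIGHT

Derivation:
Final LEFT:  [charlie, charlie, alpha, echo, bravo, delta, foxtrot, bravo]
Final RIGHT: [charlie, foxtrot, alpha, echo, echo, bravo, delta, delta]
i=0: L=charlie R=charlie -> agree -> charlie
i=1: L=charlie, R=foxtrot=BASE -> take LEFT -> charlie
i=2: L=alpha R=alpha -> agree -> alpha
i=3: L=echo R=echo -> agree -> echo
i=4: L=bravo, R=echo=BASE -> take LEFT -> bravo
i=5: L=delta=BASE, R=bravo -> take RIGHT -> bravo
i=6: L=foxtrot=BASE, R=delta -> take RIGHT -> delta
i=7: BASE=alpha L=bravo R=delta all differ -> CONFLICT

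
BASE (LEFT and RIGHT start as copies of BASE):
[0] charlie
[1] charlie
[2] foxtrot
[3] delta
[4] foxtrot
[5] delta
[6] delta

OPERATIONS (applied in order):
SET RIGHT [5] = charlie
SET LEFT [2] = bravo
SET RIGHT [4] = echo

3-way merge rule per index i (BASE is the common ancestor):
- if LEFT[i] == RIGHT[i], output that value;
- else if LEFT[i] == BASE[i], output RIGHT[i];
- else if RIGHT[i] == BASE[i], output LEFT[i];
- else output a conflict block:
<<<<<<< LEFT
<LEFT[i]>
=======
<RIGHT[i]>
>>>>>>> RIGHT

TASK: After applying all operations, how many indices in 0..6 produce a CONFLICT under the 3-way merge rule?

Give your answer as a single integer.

Final LEFT:  [charlie, charlie, bravo, delta, foxtrot, delta, delta]
Final RIGHT: [charlie, charlie, foxtrot, delta, echo, charlie, delta]
i=0: L=charlie R=charlie -> agree -> charlie
i=1: L=charlie R=charlie -> agree -> charlie
i=2: L=bravo, R=foxtrot=BASE -> take LEFT -> bravo
i=3: L=delta R=delta -> agree -> delta
i=4: L=foxtrot=BASE, R=echo -> take RIGHT -> echo
i=5: L=delta=BASE, R=charlie -> take RIGHT -> charlie
i=6: L=delta R=delta -> agree -> delta
Conflict count: 0

Answer: 0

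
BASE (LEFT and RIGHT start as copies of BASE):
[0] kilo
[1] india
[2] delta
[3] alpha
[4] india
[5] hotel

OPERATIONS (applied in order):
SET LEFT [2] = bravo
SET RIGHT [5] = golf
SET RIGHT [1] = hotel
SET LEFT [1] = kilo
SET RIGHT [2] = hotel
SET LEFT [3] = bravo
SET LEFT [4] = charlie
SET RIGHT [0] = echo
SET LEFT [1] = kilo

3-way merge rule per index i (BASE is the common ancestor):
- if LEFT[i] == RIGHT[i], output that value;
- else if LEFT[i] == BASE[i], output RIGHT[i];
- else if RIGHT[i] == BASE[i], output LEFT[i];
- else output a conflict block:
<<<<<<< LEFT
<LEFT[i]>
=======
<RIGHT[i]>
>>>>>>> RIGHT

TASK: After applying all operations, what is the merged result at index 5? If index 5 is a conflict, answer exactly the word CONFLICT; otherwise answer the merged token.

Answer: golf

Derivation:
Final LEFT:  [kilo, kilo, bravo, bravo, charlie, hotel]
Final RIGHT: [echo, hotel, hotel, alpha, india, golf]
i=0: L=kilo=BASE, R=echo -> take RIGHT -> echo
i=1: BASE=india L=kilo R=hotel all differ -> CONFLICT
i=2: BASE=delta L=bravo R=hotel all differ -> CONFLICT
i=3: L=bravo, R=alpha=BASE -> take LEFT -> bravo
i=4: L=charlie, R=india=BASE -> take LEFT -> charlie
i=5: L=hotel=BASE, R=golf -> take RIGHT -> golf
Index 5 -> golf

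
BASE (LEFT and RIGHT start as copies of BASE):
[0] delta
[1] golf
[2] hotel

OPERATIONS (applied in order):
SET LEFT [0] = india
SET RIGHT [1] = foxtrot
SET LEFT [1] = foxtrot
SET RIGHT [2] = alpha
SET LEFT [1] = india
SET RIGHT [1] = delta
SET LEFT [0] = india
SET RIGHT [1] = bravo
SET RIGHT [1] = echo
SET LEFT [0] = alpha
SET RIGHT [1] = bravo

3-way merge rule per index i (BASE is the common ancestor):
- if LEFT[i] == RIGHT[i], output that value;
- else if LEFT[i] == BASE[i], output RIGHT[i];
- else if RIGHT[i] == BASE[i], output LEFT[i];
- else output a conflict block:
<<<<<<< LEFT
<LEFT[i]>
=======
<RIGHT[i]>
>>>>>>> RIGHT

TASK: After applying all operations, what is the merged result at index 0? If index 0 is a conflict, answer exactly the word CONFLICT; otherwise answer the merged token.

Answer: alpha

Derivation:
Final LEFT:  [alpha, india, hotel]
Final RIGHT: [delta, bravo, alpha]
i=0: L=alpha, R=delta=BASE -> take LEFT -> alpha
i=1: BASE=golf L=india R=bravo all differ -> CONFLICT
i=2: L=hotel=BASE, R=alpha -> take RIGHT -> alpha
Index 0 -> alpha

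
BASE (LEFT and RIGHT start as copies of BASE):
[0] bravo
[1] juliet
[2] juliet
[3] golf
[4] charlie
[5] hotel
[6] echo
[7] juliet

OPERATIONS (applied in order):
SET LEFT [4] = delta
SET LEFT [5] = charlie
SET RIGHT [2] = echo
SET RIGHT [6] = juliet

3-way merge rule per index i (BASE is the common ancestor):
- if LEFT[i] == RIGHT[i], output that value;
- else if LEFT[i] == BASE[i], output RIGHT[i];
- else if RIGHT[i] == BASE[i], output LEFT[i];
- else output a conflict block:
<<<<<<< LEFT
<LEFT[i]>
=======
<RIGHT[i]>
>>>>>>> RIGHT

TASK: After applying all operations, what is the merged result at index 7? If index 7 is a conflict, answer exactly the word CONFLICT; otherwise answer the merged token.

Answer: juliet

Derivation:
Final LEFT:  [bravo, juliet, juliet, golf, delta, charlie, echo, juliet]
Final RIGHT: [bravo, juliet, echo, golf, charlie, hotel, juliet, juliet]
i=0: L=bravo R=bravo -> agree -> bravo
i=1: L=juliet R=juliet -> agree -> juliet
i=2: L=juliet=BASE, R=echo -> take RIGHT -> echo
i=3: L=golf R=golf -> agree -> golf
i=4: L=delta, R=charlie=BASE -> take LEFT -> delta
i=5: L=charlie, R=hotel=BASE -> take LEFT -> charlie
i=6: L=echo=BASE, R=juliet -> take RIGHT -> juliet
i=7: L=juliet R=juliet -> agree -> juliet
Index 7 -> juliet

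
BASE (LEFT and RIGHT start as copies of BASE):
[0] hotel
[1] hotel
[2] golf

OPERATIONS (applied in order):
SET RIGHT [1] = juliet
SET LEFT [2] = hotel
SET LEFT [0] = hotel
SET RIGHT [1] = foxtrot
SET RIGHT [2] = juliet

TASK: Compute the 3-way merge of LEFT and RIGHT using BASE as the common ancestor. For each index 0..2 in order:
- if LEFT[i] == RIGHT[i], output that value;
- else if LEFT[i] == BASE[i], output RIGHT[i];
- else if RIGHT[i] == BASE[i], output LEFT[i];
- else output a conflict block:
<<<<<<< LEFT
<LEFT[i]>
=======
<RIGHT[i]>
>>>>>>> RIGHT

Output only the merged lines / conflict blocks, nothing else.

Answer: hotel
foxtrot
<<<<<<< LEFT
hotel
=======
juliet
>>>>>>> RIGHT

Derivation:
Final LEFT:  [hotel, hotel, hotel]
Final RIGHT: [hotel, foxtrot, juliet]
i=0: L=hotel R=hotel -> agree -> hotel
i=1: L=hotel=BASE, R=foxtrot -> take RIGHT -> foxtrot
i=2: BASE=golf L=hotel R=juliet all differ -> CONFLICT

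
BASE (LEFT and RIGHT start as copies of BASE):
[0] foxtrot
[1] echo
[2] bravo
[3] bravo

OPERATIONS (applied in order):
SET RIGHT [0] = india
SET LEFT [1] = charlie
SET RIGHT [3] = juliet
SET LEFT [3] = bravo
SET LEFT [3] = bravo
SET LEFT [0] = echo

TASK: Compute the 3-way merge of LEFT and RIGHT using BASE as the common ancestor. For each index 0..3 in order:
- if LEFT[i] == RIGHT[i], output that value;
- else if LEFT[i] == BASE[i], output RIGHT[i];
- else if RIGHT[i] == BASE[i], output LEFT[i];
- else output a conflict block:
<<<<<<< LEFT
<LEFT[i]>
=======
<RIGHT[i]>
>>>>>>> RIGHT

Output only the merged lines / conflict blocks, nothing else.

Answer: <<<<<<< LEFT
echo
=======
india
>>>>>>> RIGHT
charlie
bravo
juliet

Derivation:
Final LEFT:  [echo, charlie, bravo, bravo]
Final RIGHT: [india, echo, bravo, juliet]
i=0: BASE=foxtrot L=echo R=india all differ -> CONFLICT
i=1: L=charlie, R=echo=BASE -> take LEFT -> charlie
i=2: L=bravo R=bravo -> agree -> bravo
i=3: L=bravo=BASE, R=juliet -> take RIGHT -> juliet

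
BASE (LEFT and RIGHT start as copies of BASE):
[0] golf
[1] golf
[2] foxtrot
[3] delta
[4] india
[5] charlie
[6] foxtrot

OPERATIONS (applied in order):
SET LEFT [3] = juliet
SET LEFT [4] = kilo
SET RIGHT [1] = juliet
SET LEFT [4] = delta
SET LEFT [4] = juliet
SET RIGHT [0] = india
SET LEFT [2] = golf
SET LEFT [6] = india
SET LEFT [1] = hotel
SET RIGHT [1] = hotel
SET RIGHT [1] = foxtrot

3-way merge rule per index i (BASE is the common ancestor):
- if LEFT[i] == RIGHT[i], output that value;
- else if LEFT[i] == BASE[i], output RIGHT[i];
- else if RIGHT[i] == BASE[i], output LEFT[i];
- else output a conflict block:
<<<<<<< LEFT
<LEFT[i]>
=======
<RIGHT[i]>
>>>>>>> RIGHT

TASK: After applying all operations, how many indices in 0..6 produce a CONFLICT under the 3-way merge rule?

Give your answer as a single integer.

Answer: 1

Derivation:
Final LEFT:  [golf, hotel, golf, juliet, juliet, charlie, india]
Final RIGHT: [india, foxtrot, foxtrot, delta, india, charlie, foxtrot]
i=0: L=golf=BASE, R=india -> take RIGHT -> india
i=1: BASE=golf L=hotel R=foxtrot all differ -> CONFLICT
i=2: L=golf, R=foxtrot=BASE -> take LEFT -> golf
i=3: L=juliet, R=delta=BASE -> take LEFT -> juliet
i=4: L=juliet, R=india=BASE -> take LEFT -> juliet
i=5: L=charlie R=charlie -> agree -> charlie
i=6: L=india, R=foxtrot=BASE -> take LEFT -> india
Conflict count: 1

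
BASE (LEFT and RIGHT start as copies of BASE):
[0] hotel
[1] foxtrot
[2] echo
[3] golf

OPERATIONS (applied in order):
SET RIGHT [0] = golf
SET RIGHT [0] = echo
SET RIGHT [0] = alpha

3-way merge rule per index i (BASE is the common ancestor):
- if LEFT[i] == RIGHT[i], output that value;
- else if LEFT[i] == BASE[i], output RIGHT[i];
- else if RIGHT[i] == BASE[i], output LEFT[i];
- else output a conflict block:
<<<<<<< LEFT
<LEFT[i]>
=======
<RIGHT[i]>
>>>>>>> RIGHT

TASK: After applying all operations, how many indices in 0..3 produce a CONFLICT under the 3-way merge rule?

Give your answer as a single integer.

Answer: 0

Derivation:
Final LEFT:  [hotel, foxtrot, echo, golf]
Final RIGHT: [alpha, foxtrot, echo, golf]
i=0: L=hotel=BASE, R=alpha -> take RIGHT -> alpha
i=1: L=foxtrot R=foxtrot -> agree -> foxtrot
i=2: L=echo R=echo -> agree -> echo
i=3: L=golf R=golf -> agree -> golf
Conflict count: 0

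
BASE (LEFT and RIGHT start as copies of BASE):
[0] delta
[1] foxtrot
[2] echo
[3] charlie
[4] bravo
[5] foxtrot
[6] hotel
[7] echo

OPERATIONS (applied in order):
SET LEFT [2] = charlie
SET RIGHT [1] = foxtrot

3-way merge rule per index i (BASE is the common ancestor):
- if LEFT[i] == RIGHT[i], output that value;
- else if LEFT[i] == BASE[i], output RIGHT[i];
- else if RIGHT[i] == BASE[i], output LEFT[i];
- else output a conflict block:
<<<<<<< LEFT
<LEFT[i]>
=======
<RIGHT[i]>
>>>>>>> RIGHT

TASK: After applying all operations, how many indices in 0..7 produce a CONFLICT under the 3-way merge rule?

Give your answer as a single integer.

Answer: 0

Derivation:
Final LEFT:  [delta, foxtrot, charlie, charlie, bravo, foxtrot, hotel, echo]
Final RIGHT: [delta, foxtrot, echo, charlie, bravo, foxtrot, hotel, echo]
i=0: L=delta R=delta -> agree -> delta
i=1: L=foxtrot R=foxtrot -> agree -> foxtrot
i=2: L=charlie, R=echo=BASE -> take LEFT -> charlie
i=3: L=charlie R=charlie -> agree -> charlie
i=4: L=bravo R=bravo -> agree -> bravo
i=5: L=foxtrot R=foxtrot -> agree -> foxtrot
i=6: L=hotel R=hotel -> agree -> hotel
i=7: L=echo R=echo -> agree -> echo
Conflict count: 0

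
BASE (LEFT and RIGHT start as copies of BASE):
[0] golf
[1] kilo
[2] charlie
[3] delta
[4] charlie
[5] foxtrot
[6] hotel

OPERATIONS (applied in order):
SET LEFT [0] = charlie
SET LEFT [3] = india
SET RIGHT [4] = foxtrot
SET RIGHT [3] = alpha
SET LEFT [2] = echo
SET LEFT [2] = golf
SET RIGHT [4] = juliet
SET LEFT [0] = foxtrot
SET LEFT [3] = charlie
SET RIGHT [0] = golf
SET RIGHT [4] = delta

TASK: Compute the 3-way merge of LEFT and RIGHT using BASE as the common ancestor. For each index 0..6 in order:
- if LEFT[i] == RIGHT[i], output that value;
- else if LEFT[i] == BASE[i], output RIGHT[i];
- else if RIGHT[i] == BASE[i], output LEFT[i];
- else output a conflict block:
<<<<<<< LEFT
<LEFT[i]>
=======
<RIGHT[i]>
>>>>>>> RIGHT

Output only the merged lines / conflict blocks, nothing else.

Answer: foxtrot
kilo
golf
<<<<<<< LEFT
charlie
=======
alpha
>>>>>>> RIGHT
delta
foxtrot
hotel

Derivation:
Final LEFT:  [foxtrot, kilo, golf, charlie, charlie, foxtrot, hotel]
Final RIGHT: [golf, kilo, charlie, alpha, delta, foxtrot, hotel]
i=0: L=foxtrot, R=golf=BASE -> take LEFT -> foxtrot
i=1: L=kilo R=kilo -> agree -> kilo
i=2: L=golf, R=charlie=BASE -> take LEFT -> golf
i=3: BASE=delta L=charlie R=alpha all differ -> CONFLICT
i=4: L=charlie=BASE, R=delta -> take RIGHT -> delta
i=5: L=foxtrot R=foxtrot -> agree -> foxtrot
i=6: L=hotel R=hotel -> agree -> hotel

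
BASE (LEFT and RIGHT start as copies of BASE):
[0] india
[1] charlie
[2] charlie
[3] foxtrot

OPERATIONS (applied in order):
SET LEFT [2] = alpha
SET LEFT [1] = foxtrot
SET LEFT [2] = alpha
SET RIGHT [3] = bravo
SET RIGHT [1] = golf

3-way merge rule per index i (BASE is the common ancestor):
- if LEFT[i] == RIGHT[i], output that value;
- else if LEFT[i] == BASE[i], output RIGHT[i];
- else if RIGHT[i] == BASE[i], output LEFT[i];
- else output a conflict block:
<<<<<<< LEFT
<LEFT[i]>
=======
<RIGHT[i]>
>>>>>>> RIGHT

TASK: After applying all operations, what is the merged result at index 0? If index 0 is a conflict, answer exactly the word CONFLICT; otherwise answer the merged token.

Final LEFT:  [india, foxtrot, alpha, foxtrot]
Final RIGHT: [india, golf, charlie, bravo]
i=0: L=india R=india -> agree -> india
i=1: BASE=charlie L=foxtrot R=golf all differ -> CONFLICT
i=2: L=alpha, R=charlie=BASE -> take LEFT -> alpha
i=3: L=foxtrot=BASE, R=bravo -> take RIGHT -> bravo
Index 0 -> india

Answer: india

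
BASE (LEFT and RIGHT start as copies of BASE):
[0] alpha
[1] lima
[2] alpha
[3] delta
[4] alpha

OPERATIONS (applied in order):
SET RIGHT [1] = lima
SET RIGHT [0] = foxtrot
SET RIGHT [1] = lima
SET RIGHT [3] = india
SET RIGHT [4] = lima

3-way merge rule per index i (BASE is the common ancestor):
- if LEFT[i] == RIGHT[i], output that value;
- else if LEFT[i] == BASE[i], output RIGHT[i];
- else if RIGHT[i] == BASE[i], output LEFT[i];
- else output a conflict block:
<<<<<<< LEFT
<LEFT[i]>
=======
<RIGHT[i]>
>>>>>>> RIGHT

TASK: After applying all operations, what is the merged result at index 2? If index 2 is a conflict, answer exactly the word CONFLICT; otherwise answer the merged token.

Answer: alpha

Derivation:
Final LEFT:  [alpha, lima, alpha, delta, alpha]
Final RIGHT: [foxtrot, lima, alpha, india, lima]
i=0: L=alpha=BASE, R=foxtrot -> take RIGHT -> foxtrot
i=1: L=lima R=lima -> agree -> lima
i=2: L=alpha R=alpha -> agree -> alpha
i=3: L=delta=BASE, R=india -> take RIGHT -> india
i=4: L=alpha=BASE, R=lima -> take RIGHT -> lima
Index 2 -> alpha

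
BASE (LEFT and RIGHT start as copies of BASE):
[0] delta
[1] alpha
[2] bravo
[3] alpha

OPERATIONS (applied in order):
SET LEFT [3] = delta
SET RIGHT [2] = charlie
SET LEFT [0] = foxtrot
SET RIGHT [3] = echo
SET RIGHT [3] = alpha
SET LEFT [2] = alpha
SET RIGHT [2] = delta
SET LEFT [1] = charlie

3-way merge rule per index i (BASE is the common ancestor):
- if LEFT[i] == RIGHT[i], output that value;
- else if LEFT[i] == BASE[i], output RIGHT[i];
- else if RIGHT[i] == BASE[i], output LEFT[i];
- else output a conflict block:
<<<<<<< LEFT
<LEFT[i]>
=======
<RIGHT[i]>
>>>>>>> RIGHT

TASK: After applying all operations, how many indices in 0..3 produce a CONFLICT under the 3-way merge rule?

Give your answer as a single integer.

Answer: 1

Derivation:
Final LEFT:  [foxtrot, charlie, alpha, delta]
Final RIGHT: [delta, alpha, delta, alpha]
i=0: L=foxtrot, R=delta=BASE -> take LEFT -> foxtrot
i=1: L=charlie, R=alpha=BASE -> take LEFT -> charlie
i=2: BASE=bravo L=alpha R=delta all differ -> CONFLICT
i=3: L=delta, R=alpha=BASE -> take LEFT -> delta
Conflict count: 1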